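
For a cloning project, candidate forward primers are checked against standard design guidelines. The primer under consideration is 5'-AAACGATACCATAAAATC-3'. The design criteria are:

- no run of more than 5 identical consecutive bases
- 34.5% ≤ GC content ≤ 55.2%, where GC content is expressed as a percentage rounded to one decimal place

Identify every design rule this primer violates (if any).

Fails: GC content.

Base counts: A=10, T=3, G=1, C=4 (length 18).
homopolymer run: longest run = 4 ✓
GC content: GC 5/18 = 27.8%, outside 34.5–55.2% ✗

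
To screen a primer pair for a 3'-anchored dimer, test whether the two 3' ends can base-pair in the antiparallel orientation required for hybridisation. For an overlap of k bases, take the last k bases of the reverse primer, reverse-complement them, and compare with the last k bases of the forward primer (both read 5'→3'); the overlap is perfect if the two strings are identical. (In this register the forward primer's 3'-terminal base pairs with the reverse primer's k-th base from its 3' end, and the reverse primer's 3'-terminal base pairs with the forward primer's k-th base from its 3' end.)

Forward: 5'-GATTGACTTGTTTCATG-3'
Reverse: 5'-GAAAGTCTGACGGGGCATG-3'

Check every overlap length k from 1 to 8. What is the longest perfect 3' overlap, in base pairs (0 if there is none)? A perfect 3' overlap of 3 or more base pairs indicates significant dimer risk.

Longest perfect overlap: 4 complementary base pairs; significant dimer risk (threshold 3).

Last 8 bases (5'→3') — forward …GTTTCATG, reverse …GGGGCATG.
Reverse complement of the reverse primer's last 8 bases: CATGCCCC; its first k bases are the reverse complement of the reverse primer's last k bases, so a perfect k-base overlap needs the forward primer's last k bases to equal them.
Comparing (forward last k vs required): k=1: G vs C ✗; k=2: TG vs CA ✗; k=3: ATG vs CAT ✗; k=4: CATG vs CATG ✓; k=5: TCATG vs CATGC ✗; k=6: TTCATG vs CATGCC ✗; k=7: TTTCATG vs CATGCCC ✗; k=8: GTTTCATG vs CATGCCCC ✗.
Only k = 4 is perfect, so the longest perfect 3' overlap is 4.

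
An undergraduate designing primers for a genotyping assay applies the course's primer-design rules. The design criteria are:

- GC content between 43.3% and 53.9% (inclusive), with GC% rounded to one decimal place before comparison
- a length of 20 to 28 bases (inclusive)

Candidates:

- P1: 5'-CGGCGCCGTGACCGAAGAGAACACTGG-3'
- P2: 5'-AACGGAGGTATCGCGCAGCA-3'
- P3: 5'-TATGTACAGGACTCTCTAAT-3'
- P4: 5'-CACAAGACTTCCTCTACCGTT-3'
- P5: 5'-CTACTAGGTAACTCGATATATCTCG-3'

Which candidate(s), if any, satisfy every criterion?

P4 only.

P1 (27 nt, A=7 T=2 G=10 C=8): GC 18/27 = 66.7%, outside 43.3–53.9% ✗; length 27 ✓ — fails.
P2 (20 nt, A=6 T=2 G=7 C=5): GC 12/20 = 60.0%, outside 43.3–53.9% ✗; length 20 ✓ — fails.
P3 (20 nt, A=6 T=7 G=3 C=4): GC 7/20 = 35.0%, outside 43.3–53.9% ✗; length 20 ✓ — fails.
P4 (21 nt, A=5 T=6 G=2 C=8): GC 10/21 = 47.6% ✓; length 21 ✓ — passes.
P5 (25 nt, A=7 T=8 G=4 C=6): GC 10/25 = 40.0%, outside 43.3–53.9% ✗; length 25 ✓ — fails.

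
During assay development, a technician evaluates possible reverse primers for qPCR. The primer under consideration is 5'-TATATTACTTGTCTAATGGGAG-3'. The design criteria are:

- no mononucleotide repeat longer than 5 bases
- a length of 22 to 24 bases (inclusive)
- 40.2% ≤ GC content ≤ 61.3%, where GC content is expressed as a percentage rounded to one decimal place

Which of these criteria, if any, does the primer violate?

Fails: GC content.

Base counts: A=6, T=9, G=5, C=2 (length 22).
homopolymer run: longest run = 3 ✓
length: length 22 ✓
GC content: GC 7/22 = 31.8%, outside 40.2–61.3% ✗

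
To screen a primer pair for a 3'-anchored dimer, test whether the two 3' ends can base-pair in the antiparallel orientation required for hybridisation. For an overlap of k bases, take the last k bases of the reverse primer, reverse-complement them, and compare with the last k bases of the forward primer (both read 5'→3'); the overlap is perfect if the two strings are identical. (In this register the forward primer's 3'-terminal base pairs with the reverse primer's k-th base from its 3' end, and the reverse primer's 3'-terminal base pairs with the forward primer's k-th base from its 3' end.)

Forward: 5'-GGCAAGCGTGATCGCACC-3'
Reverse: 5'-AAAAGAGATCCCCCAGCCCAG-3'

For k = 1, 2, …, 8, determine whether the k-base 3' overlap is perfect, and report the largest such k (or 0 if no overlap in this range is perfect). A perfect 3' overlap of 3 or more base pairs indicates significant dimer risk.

Last 8 bases (5'→3') — forward …ATCGCACC, reverse …CAGCCCAG.
Reverse complement of the reverse primer's last 8 bases: CTGGGCTG; its first k bases are the reverse complement of the reverse primer's last k bases, so a perfect k-base overlap needs the forward primer's last k bases to equal them.
Comparing (forward last k vs required): k=1: C vs C ✓; k=2: CC vs CT ✗; k=3: ACC vs CTG ✗; k=4: CACC vs CTGG ✗; k=5: GCACC vs CTGGG ✗; k=6: CGCACC vs CTGGGC ✗; k=7: TCGCACC vs CTGGGCT ✗; k=8: ATCGCACC vs CTGGGCTG ✗.
Only k = 1 is perfect, so the longest perfect 3' overlap is 1.

Longest perfect overlap: 1 complementary base pair; below the dimer-risk threshold (threshold 3).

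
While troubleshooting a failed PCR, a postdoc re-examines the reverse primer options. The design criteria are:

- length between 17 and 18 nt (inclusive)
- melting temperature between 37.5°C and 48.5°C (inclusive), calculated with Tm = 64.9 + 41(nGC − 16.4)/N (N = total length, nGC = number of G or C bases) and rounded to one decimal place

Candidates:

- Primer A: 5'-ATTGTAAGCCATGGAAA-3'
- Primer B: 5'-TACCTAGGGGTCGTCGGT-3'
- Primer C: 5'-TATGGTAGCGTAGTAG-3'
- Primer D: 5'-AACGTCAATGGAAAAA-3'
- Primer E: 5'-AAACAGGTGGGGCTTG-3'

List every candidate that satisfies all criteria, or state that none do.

Primer A only.

Primer A (17 nt, A=7 T=4 G=4 C=2): length 17 ✓; Tm = 64.9 + 41·(6 − 16.4)/17 = 39.8°C ✓ — passes.
Primer B (18 nt, A=2 T=5 G=7 C=4): length 18 ✓; Tm = 64.9 + 41·(11 − 16.4)/18 = 52.6°C, outside 37.5–48.5°C ✗ — fails.
Primer C (16 nt, A=4 T=5 G=6 C=1): length 16, outside 17–18 ✗; Tm = 64.9 + 41·(7 − 16.4)/16 = 40.8°C ✓ — fails.
Primer D (16 nt, A=9 T=2 G=3 C=2): length 16, outside 17–18 ✗; Tm = 64.9 + 41·(5 − 16.4)/16 = 35.7°C, outside 37.5–48.5°C ✗ — fails.
Primer E (16 nt, A=4 T=3 G=7 C=2): length 16, outside 17–18 ✗; Tm = 64.9 + 41·(9 − 16.4)/16 = 45.9°C ✓ — fails.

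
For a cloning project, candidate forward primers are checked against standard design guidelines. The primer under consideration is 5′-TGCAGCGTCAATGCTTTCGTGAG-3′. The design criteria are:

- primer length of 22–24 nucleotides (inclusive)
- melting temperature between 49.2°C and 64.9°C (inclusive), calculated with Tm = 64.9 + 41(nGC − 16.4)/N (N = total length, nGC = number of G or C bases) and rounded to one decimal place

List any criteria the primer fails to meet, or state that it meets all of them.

Base counts: A=4, T=7, G=7, C=5 (length 23).
length: length 23 ✓
Tm: Tm = 64.9 + 41·(12 − 16.4)/23 = 57.1°C ✓

Meets all criteria.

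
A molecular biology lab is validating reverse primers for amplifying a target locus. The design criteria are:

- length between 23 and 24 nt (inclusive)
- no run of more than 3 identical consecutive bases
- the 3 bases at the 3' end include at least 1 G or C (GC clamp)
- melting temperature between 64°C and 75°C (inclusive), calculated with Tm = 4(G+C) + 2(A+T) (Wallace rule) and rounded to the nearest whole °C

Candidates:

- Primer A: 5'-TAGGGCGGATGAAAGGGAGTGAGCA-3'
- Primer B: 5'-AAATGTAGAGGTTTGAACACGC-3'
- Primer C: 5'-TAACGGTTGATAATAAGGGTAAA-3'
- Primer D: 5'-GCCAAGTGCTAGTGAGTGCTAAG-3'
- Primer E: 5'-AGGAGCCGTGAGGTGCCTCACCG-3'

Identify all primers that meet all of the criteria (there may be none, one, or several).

Primer A (25 nt, A=8 T=3 G=12 C=2): length 25, outside 23–24 ✗; longest run = 3 ✓; 3' end GCA has 2 G/C ✓; Tm = 2·11 + 4·14 = 78°C, outside 64–75°C ✗ — fails.
Primer B (22 nt, A=8 T=5 G=6 C=3): length 22, outside 23–24 ✗; longest run = 3 ✓; 3' end CGC has 3 G/C ✓; Tm = 2·13 + 4·9 = 62°C, outside 64–75°C ✗ — fails.
Primer C (23 nt, A=10 T=6 G=6 C=1): length 23 ✓; longest run = 3 ✓; 3' end AAA has 0 G/C, need ≥1 ✗; Tm = 2·16 + 4·7 = 60°C, outside 64–75°C ✗ — fails.
Primer D (23 nt, A=6 T=5 G=8 C=4): length 23 ✓; longest run = 2 ✓; 3' end AAG has 1 G/C ✓; Tm = 2·11 + 4·12 = 70°C ✓ — passes.
Primer E (23 nt, A=4 T=3 G=9 C=7): length 23 ✓; longest run = 2 ✓; 3' end CCG has 3 G/C ✓; Tm = 2·7 + 4·16 = 78°C, outside 64–75°C ✗ — fails.

Primer D only.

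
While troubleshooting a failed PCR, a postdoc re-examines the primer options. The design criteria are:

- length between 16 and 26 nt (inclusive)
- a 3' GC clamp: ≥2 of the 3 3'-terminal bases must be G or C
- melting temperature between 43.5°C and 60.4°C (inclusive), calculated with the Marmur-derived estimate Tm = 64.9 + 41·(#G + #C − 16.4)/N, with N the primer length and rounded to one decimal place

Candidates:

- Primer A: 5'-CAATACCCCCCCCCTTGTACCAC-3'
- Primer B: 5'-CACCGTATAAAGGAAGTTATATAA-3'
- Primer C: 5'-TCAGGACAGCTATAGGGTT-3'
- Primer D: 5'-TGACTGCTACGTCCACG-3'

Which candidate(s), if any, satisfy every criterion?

Primer A (23 nt, A=5 T=4 G=1 C=13): length 23 ✓; 3' end CAC has 2 G/C ✓; Tm = 64.9 + 41·(14 − 16.4)/23 = 60.6°C, outside 43.5–60.4°C ✗ — fails.
Primer B (24 nt, A=11 T=6 G=4 C=3): length 24 ✓; 3' end TAA has 0 G/C, need ≥2 ✗; Tm = 64.9 + 41·(7 − 16.4)/24 = 48.8°C ✓ — fails.
Primer C (19 nt, A=5 T=5 G=6 C=3): length 19 ✓; 3' end GTT has 1 G/C, need ≥2 ✗; Tm = 64.9 + 41·(9 − 16.4)/19 = 48.9°C ✓ — fails.
Primer D (17 nt, A=3 T=4 G=4 C=6): length 17 ✓; 3' end ACG has 2 G/C ✓; Tm = 64.9 + 41·(10 − 16.4)/17 = 49.5°C ✓ — passes.

Primer D only.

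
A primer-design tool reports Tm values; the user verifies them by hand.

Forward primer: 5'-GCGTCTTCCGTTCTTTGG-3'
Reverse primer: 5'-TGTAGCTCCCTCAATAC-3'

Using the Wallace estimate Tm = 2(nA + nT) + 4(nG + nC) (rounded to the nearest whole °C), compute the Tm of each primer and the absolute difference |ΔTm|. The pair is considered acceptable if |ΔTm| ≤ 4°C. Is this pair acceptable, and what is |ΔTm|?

Forward: A=0 T=8 G=5 C=5 → Tm = 2·8 + 4·10 = 56°C.
Reverse: A=4 T=5 G=2 C=6 → Tm = 2·9 + 4·8 = 50°C.
|ΔTm| = |56 − 50| = 6°C, > 4°C.

|ΔTm| = 6°C; the pair is not acceptable.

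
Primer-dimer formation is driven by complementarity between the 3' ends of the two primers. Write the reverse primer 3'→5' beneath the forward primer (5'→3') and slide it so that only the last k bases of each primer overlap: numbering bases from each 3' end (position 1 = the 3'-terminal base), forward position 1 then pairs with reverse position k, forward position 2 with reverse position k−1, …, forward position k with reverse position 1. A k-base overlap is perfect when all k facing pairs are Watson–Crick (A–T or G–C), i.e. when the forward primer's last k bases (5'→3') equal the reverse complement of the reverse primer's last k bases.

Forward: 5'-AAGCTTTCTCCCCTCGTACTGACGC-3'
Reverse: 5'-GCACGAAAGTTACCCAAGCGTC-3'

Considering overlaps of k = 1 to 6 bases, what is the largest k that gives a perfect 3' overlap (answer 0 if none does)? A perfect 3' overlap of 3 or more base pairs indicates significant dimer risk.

Longest perfect overlap: 5 complementary base pairs; significant dimer risk (threshold 3).

Last 6 bases (5'→3') — forward …TGACGC, reverse …AGCGTC.
Reverse complement of the reverse primer's last 6 bases: GACGCT; its first k bases are the reverse complement of the reverse primer's last k bases, so a perfect k-base overlap needs the forward primer's last k bases to equal them.
Comparing (forward last k vs required): k=1: C vs G ✗; k=2: GC vs GA ✗; k=3: CGC vs GAC ✗; k=4: ACGC vs GACG ✗; k=5: GACGC vs GACGC ✓; k=6: TGACGC vs GACGCT ✗.
Only k = 5 is perfect, so the longest perfect 3' overlap is 5.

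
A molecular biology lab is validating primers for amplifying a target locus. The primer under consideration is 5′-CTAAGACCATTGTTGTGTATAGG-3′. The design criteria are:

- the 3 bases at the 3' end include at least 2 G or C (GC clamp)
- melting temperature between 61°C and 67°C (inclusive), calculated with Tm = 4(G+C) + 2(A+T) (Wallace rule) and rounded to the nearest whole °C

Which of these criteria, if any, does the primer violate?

Base counts: A=6, T=8, G=6, C=3 (length 23).
GC clamp: 3' end AGG has 2 G/C ✓
Tm: Tm = 2·14 + 4·9 = 64°C ✓

Meets all criteria.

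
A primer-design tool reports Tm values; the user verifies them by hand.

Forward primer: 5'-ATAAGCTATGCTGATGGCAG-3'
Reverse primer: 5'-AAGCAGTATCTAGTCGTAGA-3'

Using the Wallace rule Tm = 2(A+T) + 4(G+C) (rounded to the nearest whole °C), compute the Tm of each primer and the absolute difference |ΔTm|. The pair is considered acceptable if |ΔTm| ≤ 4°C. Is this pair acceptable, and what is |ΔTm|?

Forward: A=6 T=5 G=6 C=3 → Tm = 2·11 + 4·9 = 58°C.
Reverse: A=7 T=5 G=5 C=3 → Tm = 2·12 + 4·8 = 56°C.
|ΔTm| = |58 − 56| = 2°C, ≤ 4°C.

|ΔTm| = 2°C; the pair is acceptable.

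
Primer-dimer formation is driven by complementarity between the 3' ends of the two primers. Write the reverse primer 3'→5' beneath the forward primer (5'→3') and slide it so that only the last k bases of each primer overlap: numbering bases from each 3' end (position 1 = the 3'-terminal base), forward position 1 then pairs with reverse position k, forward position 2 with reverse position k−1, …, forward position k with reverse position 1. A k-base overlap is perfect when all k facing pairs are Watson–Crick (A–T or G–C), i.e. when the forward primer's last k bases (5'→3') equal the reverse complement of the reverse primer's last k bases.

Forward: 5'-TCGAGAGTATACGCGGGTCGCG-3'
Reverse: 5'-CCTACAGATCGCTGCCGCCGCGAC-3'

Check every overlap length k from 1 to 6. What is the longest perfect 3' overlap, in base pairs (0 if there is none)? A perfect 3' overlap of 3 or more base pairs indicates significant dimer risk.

Longest perfect overlap: 6 complementary base pairs; significant dimer risk (threshold 3).

Last 6 bases (5'→3') — forward …GTCGCG, reverse …CGCGAC.
Reverse complement of the reverse primer's last 6 bases: GTCGCG; its first k bases are the reverse complement of the reverse primer's last k bases, so a perfect k-base overlap needs the forward primer's last k bases to equal them.
Comparing (forward last k vs required): k=1: G vs G ✓; k=2: CG vs GT ✗; k=3: GCG vs GTC ✗; k=4: CGCG vs GTCG ✗; k=5: TCGCG vs GTCGC ✗; k=6: GTCGCG vs GTCGCG ✓.
Perfect overlaps at k = 1, 6; the largest is 6.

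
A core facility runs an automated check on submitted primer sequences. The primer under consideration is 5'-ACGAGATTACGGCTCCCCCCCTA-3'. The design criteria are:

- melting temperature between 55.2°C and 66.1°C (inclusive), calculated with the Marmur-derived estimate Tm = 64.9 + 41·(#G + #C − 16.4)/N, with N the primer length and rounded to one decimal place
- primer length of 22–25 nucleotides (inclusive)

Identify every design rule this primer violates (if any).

Base counts: A=5, T=4, G=4, C=10 (length 23).
Tm: Tm = 64.9 + 41·(14 − 16.4)/23 = 60.6°C ✓
length: length 23 ✓

Meets all criteria.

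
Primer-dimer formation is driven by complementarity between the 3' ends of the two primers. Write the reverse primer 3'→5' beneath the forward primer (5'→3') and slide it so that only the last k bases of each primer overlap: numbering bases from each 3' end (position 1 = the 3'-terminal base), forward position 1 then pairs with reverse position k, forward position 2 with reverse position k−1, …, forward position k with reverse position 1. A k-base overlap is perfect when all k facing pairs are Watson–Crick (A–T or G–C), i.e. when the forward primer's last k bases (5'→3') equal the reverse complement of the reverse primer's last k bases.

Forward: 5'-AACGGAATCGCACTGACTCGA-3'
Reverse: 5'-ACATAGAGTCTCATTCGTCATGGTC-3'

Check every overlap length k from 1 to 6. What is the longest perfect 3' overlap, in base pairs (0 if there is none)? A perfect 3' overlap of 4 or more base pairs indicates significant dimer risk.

Last 6 bases (5'→3') — forward …ACTCGA, reverse …ATGGTC.
Reverse complement of the reverse primer's last 6 bases: GACCAT; its first k bases are the reverse complement of the reverse primer's last k bases, so a perfect k-base overlap needs the forward primer's last k bases to equal them.
Comparing (forward last k vs required): k=1: A vs G ✗; k=2: GA vs GA ✓; k=3: CGA vs GAC ✗; k=4: TCGA vs GACC ✗; k=5: CTCGA vs GACCA ✗; k=6: ACTCGA vs GACCAT ✗.
Only k = 2 is perfect, so the longest perfect 3' overlap is 2.

Longest perfect overlap: 2 complementary base pairs; below the dimer-risk threshold (threshold 4).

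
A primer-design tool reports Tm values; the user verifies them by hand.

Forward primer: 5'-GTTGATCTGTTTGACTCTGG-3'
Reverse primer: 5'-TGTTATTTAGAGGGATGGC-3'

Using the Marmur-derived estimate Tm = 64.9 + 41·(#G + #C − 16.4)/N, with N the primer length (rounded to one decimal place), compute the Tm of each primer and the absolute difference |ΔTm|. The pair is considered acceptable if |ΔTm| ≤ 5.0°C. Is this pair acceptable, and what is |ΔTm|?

|ΔTm| = 2.9°C; the pair is acceptable.

Forward: G+C = 9, N = 20 → Tm = 64.9 + 41·(9 − 16.4)/20 = 49.7°C.
Reverse: G+C = 8, N = 19 → Tm = 64.9 + 41·(8 − 16.4)/19 = 46.8°C.
|ΔTm| = |49.7 − 46.8| = 2.9°C, ≤ 5.0°C.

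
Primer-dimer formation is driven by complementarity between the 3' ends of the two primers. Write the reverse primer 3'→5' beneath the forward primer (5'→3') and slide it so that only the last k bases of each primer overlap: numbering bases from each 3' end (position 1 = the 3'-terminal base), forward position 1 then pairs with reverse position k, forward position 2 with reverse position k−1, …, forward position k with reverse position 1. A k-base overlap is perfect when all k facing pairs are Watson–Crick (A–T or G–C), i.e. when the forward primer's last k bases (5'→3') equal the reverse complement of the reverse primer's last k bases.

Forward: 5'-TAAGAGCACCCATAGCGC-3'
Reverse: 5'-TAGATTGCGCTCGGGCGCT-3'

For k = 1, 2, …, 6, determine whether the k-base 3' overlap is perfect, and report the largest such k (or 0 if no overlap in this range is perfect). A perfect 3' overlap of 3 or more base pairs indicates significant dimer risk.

Last 6 bases (5'→3') — forward …TAGCGC, reverse …GGCGCT.
Reverse complement of the reverse primer's last 6 bases: AGCGCC; its first k bases are the reverse complement of the reverse primer's last k bases, so a perfect k-base overlap needs the forward primer's last k bases to equal them.
Comparing (forward last k vs required): k=1: C vs A ✗; k=2: GC vs AG ✗; k=3: CGC vs AGC ✗; k=4: GCGC vs AGCG ✗; k=5: AGCGC vs AGCGC ✓; k=6: TAGCGC vs AGCGCC ✗.
Only k = 5 is perfect, so the longest perfect 3' overlap is 5.

Longest perfect overlap: 5 complementary base pairs; significant dimer risk (threshold 3).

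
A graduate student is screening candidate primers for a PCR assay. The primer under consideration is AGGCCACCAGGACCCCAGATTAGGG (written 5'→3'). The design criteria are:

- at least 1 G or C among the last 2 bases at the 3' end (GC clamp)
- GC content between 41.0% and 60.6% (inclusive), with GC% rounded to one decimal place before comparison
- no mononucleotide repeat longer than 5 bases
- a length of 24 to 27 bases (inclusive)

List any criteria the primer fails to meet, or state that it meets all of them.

Fails: GC content.

Base counts: A=7, T=2, G=8, C=8 (length 25).
GC clamp: 3' end GG has 2 G/C ✓
GC content: GC 16/25 = 64.0%, outside 41.0–60.6% ✗
homopolymer run: longest run = 4 ✓
length: length 25 ✓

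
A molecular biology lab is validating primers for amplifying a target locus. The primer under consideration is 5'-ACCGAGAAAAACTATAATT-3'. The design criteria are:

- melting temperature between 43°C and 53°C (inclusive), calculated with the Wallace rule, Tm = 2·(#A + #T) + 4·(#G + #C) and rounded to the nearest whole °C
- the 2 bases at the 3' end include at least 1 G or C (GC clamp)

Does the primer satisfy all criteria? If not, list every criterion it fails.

Fails: GC clamp.

Base counts: A=10, T=4, G=2, C=3 (length 19).
Tm: Tm = 2·14 + 4·5 = 48°C ✓
GC clamp: 3' end TT has 0 G/C, need ≥1 ✗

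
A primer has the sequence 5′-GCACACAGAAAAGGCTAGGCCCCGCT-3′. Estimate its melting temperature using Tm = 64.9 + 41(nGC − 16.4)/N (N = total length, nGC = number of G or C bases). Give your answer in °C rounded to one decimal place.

Base counts: A=8, T=2, G=7, C=9; G+C = 16, N = 26.
Tm = 64.9 + 41·(16 − 16.4)/26 = 64.9 + -16.40/26 = 64.3°C.

64.3°C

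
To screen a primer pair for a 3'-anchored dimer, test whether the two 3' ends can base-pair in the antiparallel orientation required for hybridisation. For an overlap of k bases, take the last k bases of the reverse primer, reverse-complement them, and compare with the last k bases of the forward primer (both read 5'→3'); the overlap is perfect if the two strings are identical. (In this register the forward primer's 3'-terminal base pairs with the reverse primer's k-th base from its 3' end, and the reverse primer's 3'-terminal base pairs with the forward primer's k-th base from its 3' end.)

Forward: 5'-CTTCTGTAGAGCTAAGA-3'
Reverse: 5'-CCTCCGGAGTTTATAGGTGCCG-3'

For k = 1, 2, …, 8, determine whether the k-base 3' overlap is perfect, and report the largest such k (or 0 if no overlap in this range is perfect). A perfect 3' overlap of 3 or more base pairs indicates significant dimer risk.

Last 8 bases (5'→3') — forward …AGCTAAGA, reverse …AGGTGCCG.
Reverse complement of the reverse primer's last 8 bases: CGGCACCT; its first k bases are the reverse complement of the reverse primer's last k bases, so a perfect k-base overlap needs the forward primer's last k bases to equal them.
Comparing (forward last k vs required): k=1: A vs C ✗; k=2: GA vs CG ✗; k=3: AGA vs CGG ✗; k=4: AAGA vs CGGC ✗; k=5: TAAGA vs CGGCA ✗; k=6: CTAAGA vs CGGCAC ✗; k=7: GCTAAGA vs CGGCACC ✗; k=8: AGCTAAGA vs CGGCACCT ✗.
No overlap length from 1 to 8 is perfect, so the longest perfect 3' overlap is 0.

Longest perfect overlap: 0 complementary base pairs; below the dimer-risk threshold (threshold 3).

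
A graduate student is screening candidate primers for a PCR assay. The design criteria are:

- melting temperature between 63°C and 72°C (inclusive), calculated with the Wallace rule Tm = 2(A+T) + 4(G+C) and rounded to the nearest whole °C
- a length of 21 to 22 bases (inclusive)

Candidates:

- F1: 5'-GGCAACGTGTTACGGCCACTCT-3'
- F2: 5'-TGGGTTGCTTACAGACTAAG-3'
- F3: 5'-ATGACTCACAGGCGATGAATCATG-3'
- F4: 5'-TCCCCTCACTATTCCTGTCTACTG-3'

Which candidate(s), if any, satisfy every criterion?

F1 only.

F1 (22 nt, A=4 T=5 G=6 C=7): Tm = 2·9 + 4·13 = 70°C ✓; length 22 ✓ — passes.
F2 (20 nt, A=5 T=6 G=6 C=3): Tm = 2·11 + 4·9 = 58°C, outside 63–72°C ✗; length 20, outside 21–22 ✗ — fails.
F3 (24 nt, A=8 T=5 G=6 C=5): Tm = 2·13 + 4·11 = 70°C ✓; length 24, outside 21–22 ✗ — fails.
F4 (24 nt, A=3 T=9 G=2 C=10): Tm = 2·12 + 4·12 = 72°C ✓; length 24, outside 21–22 ✗ — fails.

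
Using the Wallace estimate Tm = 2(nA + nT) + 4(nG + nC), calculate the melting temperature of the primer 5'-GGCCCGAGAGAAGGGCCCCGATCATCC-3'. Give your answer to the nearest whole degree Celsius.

Base counts: A=6, T=2, G=9, C=10 (length 27).
Tm = 2·(6+2) + 4·(9+10) = 2·8 + 4·19 = 16 + 76 = 92°C.

92°C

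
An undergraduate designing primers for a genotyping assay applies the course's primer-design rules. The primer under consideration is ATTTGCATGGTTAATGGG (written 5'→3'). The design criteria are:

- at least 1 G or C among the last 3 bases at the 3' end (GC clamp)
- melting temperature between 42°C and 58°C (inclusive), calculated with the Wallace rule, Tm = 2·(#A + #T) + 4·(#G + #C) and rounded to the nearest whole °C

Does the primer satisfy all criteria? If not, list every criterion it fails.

Meets all criteria.

Base counts: A=4, T=7, G=6, C=1 (length 18).
GC clamp: 3' end GGG has 3 G/C ✓
Tm: Tm = 2·11 + 4·7 = 50°C ✓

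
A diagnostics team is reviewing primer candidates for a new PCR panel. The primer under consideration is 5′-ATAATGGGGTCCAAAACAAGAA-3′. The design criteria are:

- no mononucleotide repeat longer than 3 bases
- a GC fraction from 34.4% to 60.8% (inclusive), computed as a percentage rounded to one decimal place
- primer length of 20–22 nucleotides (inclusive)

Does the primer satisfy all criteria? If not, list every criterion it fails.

Fails: homopolymer run.

Base counts: A=11, T=3, G=5, C=3 (length 22).
homopolymer run: longest run = 4, exceeds 3 ✗
GC content: GC 8/22 = 36.4% ✓
length: length 22 ✓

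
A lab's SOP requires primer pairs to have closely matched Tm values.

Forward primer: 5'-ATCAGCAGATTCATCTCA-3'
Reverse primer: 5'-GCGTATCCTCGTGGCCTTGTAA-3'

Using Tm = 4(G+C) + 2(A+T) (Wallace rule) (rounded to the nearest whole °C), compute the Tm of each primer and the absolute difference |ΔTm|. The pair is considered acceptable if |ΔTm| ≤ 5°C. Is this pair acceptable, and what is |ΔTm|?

Forward: A=6 T=5 G=2 C=5 → Tm = 2·11 + 4·7 = 50°C.
Reverse: A=3 T=7 G=6 C=6 → Tm = 2·10 + 4·12 = 68°C.
|ΔTm| = |50 − 68| = 18°C, > 5°C.

|ΔTm| = 18°C; the pair is not acceptable.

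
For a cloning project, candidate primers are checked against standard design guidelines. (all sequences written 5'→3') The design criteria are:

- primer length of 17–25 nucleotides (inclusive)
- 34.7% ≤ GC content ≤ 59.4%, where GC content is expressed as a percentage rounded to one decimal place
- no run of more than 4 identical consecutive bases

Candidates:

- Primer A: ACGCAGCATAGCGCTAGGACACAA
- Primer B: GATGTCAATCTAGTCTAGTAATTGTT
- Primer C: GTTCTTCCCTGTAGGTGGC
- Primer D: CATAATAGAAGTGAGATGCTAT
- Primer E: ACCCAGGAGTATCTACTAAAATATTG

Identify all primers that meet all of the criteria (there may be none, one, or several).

Primer A (24 nt, A=9 T=2 G=6 C=7): length 24 ✓; GC 13/24 = 54.2% ✓; longest run = 2 ✓ — passes.
Primer B (26 nt, A=7 T=11 G=5 C=3): length 26, outside 17–25 ✗; GC 8/26 = 30.8%, outside 34.7–59.4% ✗; longest run = 2 ✓ — fails.
Primer C (19 nt, A=1 T=7 G=6 C=5): length 19 ✓; GC 11/19 = 57.9% ✓; longest run = 3 ✓ — passes.
Primer D (22 nt, A=9 T=6 G=5 C=2): length 22 ✓; GC 7/22 = 31.8%, outside 34.7–59.4% ✗; longest run = 2 ✓ — fails.
Primer E (26 nt, A=10 T=7 G=4 C=5): length 26, outside 17–25 ✗; GC 9/26 = 34.6%, outside 34.7–59.4% ✗; longest run = 4 ✓ — fails.

Primer A and Primer C.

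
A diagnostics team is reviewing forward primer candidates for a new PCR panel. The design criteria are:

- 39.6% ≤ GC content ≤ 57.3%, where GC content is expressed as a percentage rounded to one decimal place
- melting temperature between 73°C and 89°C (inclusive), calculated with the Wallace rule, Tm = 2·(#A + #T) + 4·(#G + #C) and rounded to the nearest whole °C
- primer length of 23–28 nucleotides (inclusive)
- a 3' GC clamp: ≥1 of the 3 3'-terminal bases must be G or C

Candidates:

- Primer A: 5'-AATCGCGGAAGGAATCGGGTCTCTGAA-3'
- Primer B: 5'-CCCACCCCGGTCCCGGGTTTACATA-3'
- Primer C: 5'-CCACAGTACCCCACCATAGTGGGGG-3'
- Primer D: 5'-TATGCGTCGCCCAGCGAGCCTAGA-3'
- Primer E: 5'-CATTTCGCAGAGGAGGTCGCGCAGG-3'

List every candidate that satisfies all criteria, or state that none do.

Primer A (27 nt, A=8 T=5 G=9 C=5): GC 14/27 = 51.9% ✓; Tm = 2·13 + 4·14 = 82°C ✓; length 27 ✓; 3' end GAA has 1 G/C ✓ — passes.
Primer B (25 nt, A=4 T=5 G=5 C=11): GC 16/25 = 64.0%, outside 39.6–57.3% ✗; Tm = 2·9 + 4·16 = 82°C ✓; length 25 ✓; 3' end ATA has 0 G/C, need ≥1 ✗ — fails.
Primer C (25 nt, A=6 T=3 G=7 C=9): GC 16/25 = 64.0%, outside 39.6–57.3% ✗; Tm = 2·9 + 4·16 = 82°C ✓; length 25 ✓; 3' end GGG has 3 G/C ✓ — fails.
Primer D (24 nt, A=5 T=4 G=7 C=8): GC 15/24 = 62.5%, outside 39.6–57.3% ✗; Tm = 2·9 + 4·15 = 78°C ✓; length 24 ✓; 3' end AGA has 1 G/C ✓ — fails.
Primer E (25 nt, A=5 T=4 G=10 C=6): GC 16/25 = 64.0%, outside 39.6–57.3% ✗; Tm = 2·9 + 4·16 = 82°C ✓; length 25 ✓; 3' end AGG has 2 G/C ✓ — fails.

Primer A only.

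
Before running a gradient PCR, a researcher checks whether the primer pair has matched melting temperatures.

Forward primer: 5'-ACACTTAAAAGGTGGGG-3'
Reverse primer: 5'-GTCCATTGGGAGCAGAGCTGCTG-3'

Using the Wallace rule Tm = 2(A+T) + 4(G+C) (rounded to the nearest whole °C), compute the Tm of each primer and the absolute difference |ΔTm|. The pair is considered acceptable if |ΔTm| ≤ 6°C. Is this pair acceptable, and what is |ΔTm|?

Forward: A=6 T=3 G=6 C=2 → Tm = 2·9 + 4·8 = 50°C.
Reverse: A=4 T=5 G=9 C=5 → Tm = 2·9 + 4·14 = 74°C.
|ΔTm| = |50 − 74| = 24°C, > 6°C.

|ΔTm| = 24°C; the pair is not acceptable.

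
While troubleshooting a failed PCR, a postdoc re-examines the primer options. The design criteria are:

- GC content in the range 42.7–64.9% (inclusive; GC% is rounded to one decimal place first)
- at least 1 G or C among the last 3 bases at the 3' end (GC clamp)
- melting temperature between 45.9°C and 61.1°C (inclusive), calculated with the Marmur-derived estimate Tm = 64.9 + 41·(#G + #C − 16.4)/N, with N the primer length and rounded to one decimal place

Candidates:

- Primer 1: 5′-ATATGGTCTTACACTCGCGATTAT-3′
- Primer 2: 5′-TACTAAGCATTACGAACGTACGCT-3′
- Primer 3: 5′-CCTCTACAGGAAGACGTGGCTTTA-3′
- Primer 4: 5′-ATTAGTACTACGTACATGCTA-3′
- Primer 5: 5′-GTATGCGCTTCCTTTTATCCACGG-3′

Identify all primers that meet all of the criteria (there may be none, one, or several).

Primer 5 only.

Primer 1 (24 nt, A=6 T=9 G=4 C=5): GC 9/24 = 37.5%, outside 42.7–64.9% ✗; 3' end TAT has 0 G/C, need ≥1 ✗; Tm = 64.9 + 41·(9 − 16.4)/24 = 52.3°C ✓ — fails.
Primer 2 (24 nt, A=8 T=6 G=4 C=6): GC 10/24 = 41.7%, outside 42.7–64.9% ✗; 3' end GCT has 2 G/C ✓; Tm = 64.9 + 41·(10 − 16.4)/24 = 54.0°C ✓ — fails.
Primer 3 (24 nt, A=6 T=6 G=6 C=6): GC 12/24 = 50.0% ✓; 3' end TTA has 0 G/C, need ≥1 ✗; Tm = 64.9 + 41·(12 − 16.4)/24 = 57.4°C ✓ — fails.
Primer 4 (21 nt, A=7 T=7 G=3 C=4): GC 7/21 = 33.3%, outside 42.7–64.9% ✗; 3' end CTA has 1 G/C ✓; Tm = 64.9 + 41·(7 − 16.4)/21 = 46.5°C ✓ — fails.
Primer 5 (24 nt, A=3 T=9 G=5 C=7): GC 12/24 = 50.0% ✓; 3' end CGG has 3 G/C ✓; Tm = 64.9 + 41·(12 − 16.4)/24 = 57.4°C ✓ — passes.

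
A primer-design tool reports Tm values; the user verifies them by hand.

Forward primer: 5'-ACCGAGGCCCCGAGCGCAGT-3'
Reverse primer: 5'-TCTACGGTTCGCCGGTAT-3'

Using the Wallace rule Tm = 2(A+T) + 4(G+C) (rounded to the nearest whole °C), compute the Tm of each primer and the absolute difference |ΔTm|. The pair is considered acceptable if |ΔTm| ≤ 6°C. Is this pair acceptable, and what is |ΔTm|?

Forward: A=4 T=1 G=7 C=8 → Tm = 2·5 + 4·15 = 70°C.
Reverse: A=2 T=6 G=5 C=5 → Tm = 2·8 + 4·10 = 56°C.
|ΔTm| = |70 − 56| = 14°C, > 6°C.

|ΔTm| = 14°C; the pair is not acceptable.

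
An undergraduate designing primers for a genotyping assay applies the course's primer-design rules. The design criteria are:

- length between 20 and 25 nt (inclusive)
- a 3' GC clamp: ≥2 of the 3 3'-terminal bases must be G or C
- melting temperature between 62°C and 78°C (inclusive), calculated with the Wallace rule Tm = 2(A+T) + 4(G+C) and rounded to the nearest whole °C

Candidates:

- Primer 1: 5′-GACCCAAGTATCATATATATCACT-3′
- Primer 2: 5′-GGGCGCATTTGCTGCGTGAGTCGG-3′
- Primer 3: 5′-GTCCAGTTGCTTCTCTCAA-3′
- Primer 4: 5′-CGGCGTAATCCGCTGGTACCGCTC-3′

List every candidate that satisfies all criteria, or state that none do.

None of the candidates satisfy all criteria.

Primer 1 (24 nt, A=9 T=7 G=2 C=6): length 24 ✓; 3' end ACT has 1 G/C, need ≥2 ✗; Tm = 2·16 + 4·8 = 64°C ✓ — fails.
Primer 2 (24 nt, A=2 T=6 G=11 C=5): length 24 ✓; 3' end CGG has 3 G/C ✓; Tm = 2·8 + 4·16 = 80°C, outside 62–78°C ✗ — fails.
Primer 3 (19 nt, A=3 T=7 G=3 C=6): length 19, outside 20–25 ✗; 3' end CAA has 1 G/C, need ≥2 ✗; Tm = 2·10 + 4·9 = 56°C, outside 62–78°C ✗ — fails.
Primer 4 (24 nt, A=3 T=5 G=7 C=9): length 24 ✓; 3' end CTC has 2 G/C ✓; Tm = 2·8 + 4·16 = 80°C, outside 62–78°C ✗ — fails.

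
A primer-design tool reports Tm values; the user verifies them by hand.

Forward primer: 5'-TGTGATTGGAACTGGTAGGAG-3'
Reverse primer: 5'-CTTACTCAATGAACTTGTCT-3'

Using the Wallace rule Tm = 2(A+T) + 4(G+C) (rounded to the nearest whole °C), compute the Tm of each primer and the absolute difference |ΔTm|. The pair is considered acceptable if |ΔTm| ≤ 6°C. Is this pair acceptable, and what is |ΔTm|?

Forward: A=5 T=6 G=9 C=1 → Tm = 2·11 + 4·10 = 62°C.
Reverse: A=5 T=8 G=2 C=5 → Tm = 2·13 + 4·7 = 54°C.
|ΔTm| = |62 − 54| = 8°C, > 6°C.

|ΔTm| = 8°C; the pair is not acceptable.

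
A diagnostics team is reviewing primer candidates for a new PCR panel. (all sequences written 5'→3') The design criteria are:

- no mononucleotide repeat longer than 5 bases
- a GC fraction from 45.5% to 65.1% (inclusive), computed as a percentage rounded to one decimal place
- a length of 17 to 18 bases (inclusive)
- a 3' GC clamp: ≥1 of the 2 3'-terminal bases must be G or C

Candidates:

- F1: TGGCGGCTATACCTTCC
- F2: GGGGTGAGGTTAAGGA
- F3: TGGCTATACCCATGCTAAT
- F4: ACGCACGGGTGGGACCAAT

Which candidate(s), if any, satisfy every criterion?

F1 only.

F1 (17 nt, A=2 T=5 G=4 C=6): longest run = 2 ✓; GC 10/17 = 58.8% ✓; length 17 ✓; 3' end CC has 2 G/C ✓ — passes.
F2 (16 nt, A=4 T=3 G=9 C=0): longest run = 4 ✓; GC 9/16 = 56.3% ✓; length 16, outside 17–18 ✗; 3' end GA has 1 G/C ✓ — fails.
F3 (19 nt, A=5 T=6 G=3 C=5): longest run = 3 ✓; GC 8/19 = 42.1%, outside 45.5–65.1% ✗; length 19, outside 17–18 ✗; 3' end AT has 0 G/C, need ≥1 ✗ — fails.
F4 (19 nt, A=5 T=2 G=7 C=5): longest run = 3 ✓; GC 12/19 = 63.2% ✓; length 19, outside 17–18 ✗; 3' end AT has 0 G/C, need ≥1 ✗ — fails.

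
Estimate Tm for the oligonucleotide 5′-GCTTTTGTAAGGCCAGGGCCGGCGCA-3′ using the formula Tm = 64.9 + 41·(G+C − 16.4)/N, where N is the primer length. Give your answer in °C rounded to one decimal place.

65.8°C

Base counts: A=4, T=5, G=10, C=7; G+C = 17, N = 26.
Tm = 64.9 + 41·(17 − 16.4)/26 = 64.9 + 24.60/26 = 65.8°C.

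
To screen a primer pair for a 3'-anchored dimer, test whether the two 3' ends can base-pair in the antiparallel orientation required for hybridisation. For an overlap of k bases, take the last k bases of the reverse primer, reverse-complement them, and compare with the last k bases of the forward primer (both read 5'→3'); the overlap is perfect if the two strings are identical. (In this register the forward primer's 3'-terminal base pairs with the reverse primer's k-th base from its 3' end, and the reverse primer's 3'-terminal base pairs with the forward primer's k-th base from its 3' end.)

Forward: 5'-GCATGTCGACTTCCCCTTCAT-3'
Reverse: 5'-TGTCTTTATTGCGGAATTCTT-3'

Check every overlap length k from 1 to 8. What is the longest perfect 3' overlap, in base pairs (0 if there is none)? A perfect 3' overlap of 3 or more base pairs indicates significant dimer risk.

Longest perfect overlap: 0 complementary base pairs; below the dimer-risk threshold (threshold 3).

Last 8 bases (5'→3') — forward …CCCTTCAT, reverse …GAATTCTT.
Reverse complement of the reverse primer's last 8 bases: AAGAATTC; its first k bases are the reverse complement of the reverse primer's last k bases, so a perfect k-base overlap needs the forward primer's last k bases to equal them.
Comparing (forward last k vs required): k=1: T vs A ✗; k=2: AT vs AA ✗; k=3: CAT vs AAG ✗; k=4: TCAT vs AAGA ✗; k=5: TTCAT vs AAGAA ✗; k=6: CTTCAT vs AAGAAT ✗; k=7: CCTTCAT vs AAGAATT ✗; k=8: CCCTTCAT vs AAGAATTC ✗.
No overlap length from 1 to 8 is perfect, so the longest perfect 3' overlap is 0.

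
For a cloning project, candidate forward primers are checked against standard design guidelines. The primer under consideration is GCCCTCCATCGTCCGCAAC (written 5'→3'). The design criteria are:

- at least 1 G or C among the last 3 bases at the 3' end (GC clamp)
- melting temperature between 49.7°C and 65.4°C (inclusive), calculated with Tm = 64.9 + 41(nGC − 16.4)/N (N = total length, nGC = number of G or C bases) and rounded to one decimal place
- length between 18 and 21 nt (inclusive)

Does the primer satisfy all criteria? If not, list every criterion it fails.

Meets all criteria.

Base counts: A=3, T=3, G=3, C=10 (length 19).
GC clamp: 3' end AAC has 1 G/C ✓
Tm: Tm = 64.9 + 41·(13 − 16.4)/19 = 57.6°C ✓
length: length 19 ✓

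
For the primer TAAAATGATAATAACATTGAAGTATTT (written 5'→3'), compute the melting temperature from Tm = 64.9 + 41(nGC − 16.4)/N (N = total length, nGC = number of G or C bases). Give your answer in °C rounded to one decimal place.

Base counts: A=13, T=10, G=3, C=1; G+C = 4, N = 27.
Tm = 64.9 + 41·(4 − 16.4)/27 = 64.9 + -508.40/27 = 46.1°C.

46.1°C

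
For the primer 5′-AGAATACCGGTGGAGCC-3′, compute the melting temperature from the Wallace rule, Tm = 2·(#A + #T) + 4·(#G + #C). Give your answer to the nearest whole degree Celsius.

54°C

Base counts: A=5, T=2, G=6, C=4 (length 17).
Tm = 2·(5+2) + 4·(6+4) = 2·7 + 4·10 = 14 + 40 = 54°C.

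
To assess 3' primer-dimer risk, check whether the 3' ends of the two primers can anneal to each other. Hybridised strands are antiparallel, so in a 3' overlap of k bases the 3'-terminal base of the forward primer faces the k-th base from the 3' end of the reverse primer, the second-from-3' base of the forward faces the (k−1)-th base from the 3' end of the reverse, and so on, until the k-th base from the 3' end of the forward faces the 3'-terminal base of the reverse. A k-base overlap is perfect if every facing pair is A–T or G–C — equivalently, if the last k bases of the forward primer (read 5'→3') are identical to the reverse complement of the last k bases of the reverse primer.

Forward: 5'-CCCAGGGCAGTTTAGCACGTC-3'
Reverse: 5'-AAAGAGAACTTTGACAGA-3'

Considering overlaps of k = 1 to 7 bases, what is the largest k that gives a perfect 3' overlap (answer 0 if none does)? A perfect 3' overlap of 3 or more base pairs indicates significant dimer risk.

Last 7 bases (5'→3') — forward …GCACGTC, reverse …TGACAGA.
Reverse complement of the reverse primer's last 7 bases: TCTGTCA; its first k bases are the reverse complement of the reverse primer's last k bases, so a perfect k-base overlap needs the forward primer's last k bases to equal them.
Comparing (forward last k vs required): k=1: C vs T ✗; k=2: TC vs TC ✓; k=3: GTC vs TCT ✗; k=4: CGTC vs TCTG ✗; k=5: ACGTC vs TCTGT ✗; k=6: CACGTC vs TCTGTC ✗; k=7: GCACGTC vs TCTGTCA ✗.
Only k = 2 is perfect, so the longest perfect 3' overlap is 2.

Longest perfect overlap: 2 complementary base pairs; below the dimer-risk threshold (threshold 3).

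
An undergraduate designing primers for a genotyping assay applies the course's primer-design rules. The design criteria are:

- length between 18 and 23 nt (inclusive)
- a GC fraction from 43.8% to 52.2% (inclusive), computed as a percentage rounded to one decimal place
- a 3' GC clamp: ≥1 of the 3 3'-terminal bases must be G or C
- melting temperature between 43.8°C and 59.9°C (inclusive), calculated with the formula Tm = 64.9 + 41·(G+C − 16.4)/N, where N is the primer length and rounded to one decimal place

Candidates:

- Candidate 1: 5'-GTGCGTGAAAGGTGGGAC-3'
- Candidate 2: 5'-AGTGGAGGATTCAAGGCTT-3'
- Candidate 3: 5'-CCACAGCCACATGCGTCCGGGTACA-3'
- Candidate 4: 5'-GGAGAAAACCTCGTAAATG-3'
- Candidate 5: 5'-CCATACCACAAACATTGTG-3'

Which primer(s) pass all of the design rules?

Candidate 2 only.

Candidate 1 (18 nt, A=4 T=3 G=9 C=2): length 18 ✓; GC 11/18 = 61.1%, outside 43.8–52.2% ✗; 3' end GAC has 2 G/C ✓; Tm = 64.9 + 41·(11 − 16.4)/18 = 52.6°C ✓ — fails.
Candidate 2 (19 nt, A=5 T=5 G=7 C=2): length 19 ✓; GC 9/19 = 47.4% ✓; 3' end CTT has 1 G/C ✓; Tm = 64.9 + 41·(9 − 16.4)/19 = 48.9°C ✓ — passes.
Candidate 3 (25 nt, A=6 T=3 G=6 C=10): length 25, outside 18–23 ✗; GC 16/25 = 64.0%, outside 43.8–52.2% ✗; 3' end ACA has 1 G/C ✓; Tm = 64.9 + 41·(16 − 16.4)/25 = 64.2°C, outside 43.8–59.9°C ✗ — fails.
Candidate 4 (19 nt, A=8 T=3 G=5 C=3): length 19 ✓; GC 8/19 = 42.1%, outside 43.8–52.2% ✗; 3' end ATG has 1 G/C ✓; Tm = 64.9 + 41·(8 − 16.4)/19 = 46.8°C ✓ — fails.
Candidate 5 (19 nt, A=7 T=4 G=2 C=6): length 19 ✓; GC 8/19 = 42.1%, outside 43.8–52.2% ✗; 3' end GTG has 2 G/C ✓; Tm = 64.9 + 41·(8 − 16.4)/19 = 46.8°C ✓ — fails.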